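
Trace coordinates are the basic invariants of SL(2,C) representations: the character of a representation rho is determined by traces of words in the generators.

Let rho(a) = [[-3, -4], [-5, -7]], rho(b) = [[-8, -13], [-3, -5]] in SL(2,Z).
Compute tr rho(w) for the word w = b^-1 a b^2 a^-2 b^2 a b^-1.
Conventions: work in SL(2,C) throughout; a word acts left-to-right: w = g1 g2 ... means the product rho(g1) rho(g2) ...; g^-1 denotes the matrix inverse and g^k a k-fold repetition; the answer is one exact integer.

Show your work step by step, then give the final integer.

rho(b^-1) = [[-5, 13], [3, -8]]
... * rho(a) = [[-3, -4], [-5, -7]]  ->  [[-50, -71], [31, 44]]
... * rho(b) = [[-8, -13], [-3, -5]]  ->  [[613, 1005], [-380, -623]]
... * rho(b) = [[-8, -13], [-3, -5]]  ->  [[-7919, -12994], [4909, 8055]]
... * rho(a^-1) = [[-7, 4], [5, -3]]  ->  [[-9537, 7306], [5912, -4529]]
... * rho(a^-1) = [[-7, 4], [5, -3]]  ->  [[103289, -60066], [-64029, 37235]]
... * rho(b) = [[-8, -13], [-3, -5]]  ->  [[-646114, -1042427], [400527, 646202]]
... * rho(b) = [[-8, -13], [-3, -5]]  ->  [[8296193, 13611617], [-5142822, -8437861]]
... * rho(a) = [[-3, -4], [-5, -7]]  ->  [[-92946664, -128466091], [57617771, 79636315]]
... * rho(b^-1) = [[-5, 13], [3, -8]]  ->  [[79335047, -180577904], [-49179910, 111940503]]
tr = 79335047 + 111940503 = 191275550

191275550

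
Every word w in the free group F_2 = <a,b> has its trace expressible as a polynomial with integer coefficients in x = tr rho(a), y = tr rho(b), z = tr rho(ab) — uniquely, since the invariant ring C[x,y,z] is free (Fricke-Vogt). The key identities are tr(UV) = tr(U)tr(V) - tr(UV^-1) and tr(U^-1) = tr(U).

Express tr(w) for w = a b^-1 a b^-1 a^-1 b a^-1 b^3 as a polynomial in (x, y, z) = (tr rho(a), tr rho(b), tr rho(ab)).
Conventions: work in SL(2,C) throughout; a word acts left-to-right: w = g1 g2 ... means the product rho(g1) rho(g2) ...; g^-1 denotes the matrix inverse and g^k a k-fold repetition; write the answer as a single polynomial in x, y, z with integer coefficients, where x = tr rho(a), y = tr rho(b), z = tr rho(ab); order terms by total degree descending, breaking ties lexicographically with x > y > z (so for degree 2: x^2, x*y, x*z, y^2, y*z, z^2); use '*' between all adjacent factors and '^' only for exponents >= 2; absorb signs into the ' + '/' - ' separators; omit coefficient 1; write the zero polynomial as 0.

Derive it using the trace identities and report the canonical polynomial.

-x^3*y^5*z + x^4*y^4 + x^2*y^6 + 3*x^2*y^4*z^2 - x^3*y^3*z - 2*x*y^5*z - 3*x*y^3*z^3 - x^4*y^2 - 5*x^2*y^4 - 2*x^2*y^2*z^2 + y^4*z^2 + y^2*z^4 + 2*x^3*y*z + 10*x*y^3*z + 3*x*y*z^3 + 4*x^2*y^2 - x^2*z^2 - 5*y^2*z^2 - z^4 - 8*x*y*z + y^2 + 4*z^2 - 2

trace(b^2) = trace(b)*trace(b) - trace(1) = y^2 - 2
apply: trace(b^3) = trace(b)*trace(b^2) - trace(b) = y^3 - 3*y
apply: trace(b a b) = trace(b)*trace(a b) - trace(a) = y*z - x
apply: trace(a b^3) = trace(b)*trace(b a b) - trace(b a) = y^2*z - x*y - z
use: trace(b a b^3) = trace(b)*trace(a b^3) - trace(a b^2) = y^3*z - x*y^2 - 2*y*z + x
trace(b^5 a) = trace(b)*trace(b a b^3) - trace(b a b^2) = y^4*z - x*y^3 - 3*y^2*z + 2*x*y + z
use: trace(b^4) = trace(b)*trace(b^3) - trace(b^2) = y^4 - 4*y^2 + 2
apply: trace(b^5) = trace(b)*trace(b^4) - trace(b^3) = y^5 - 5*y^3 + 5*y
trace(b^3 a^2 b^2) = trace(a)*trace(b^5 a) - trace(b^5) = x*y^4*z - x^2*y^3 - y^5 - 3*x*y^2*z + 2*x^2*y + 5*y^3 + x*z - 5*y
trace(a b a b) = trace(b a)*trace(b a) - trace(1) = z^2 - 2
apply: trace(a b a) = trace(a)*trace(b a) - trace(b) = x*z - y
trace(a b^2 a b) = trace(b)*trace(a b a b) - trace(a b a) = y*z^2 - x*z - y
use: trace(a b^2 a) = trace(a)*trace(b^2 a) - trace(b^2) = x*y*z - x^2 - y^2 + 2
trace(a b^2 a b^2) = trace(b)*trace(a b^2 a b) - trace(a b^2 a) = y^2*z^2 - 2*x*y*z + x^2 - 2
use: trace(b^2 a b^3 a) = trace(b)*trace(a b^2 a b^2) - trace(a b^2 a b) = y^3*z^2 - 2*x*y^2*z + x^2*y - y*z^2 + x*z - y
trace(b^3 a^2 b^2 a) = trace(a)*trace(b^2 a b^3 a) - trace(b^2 a b^3) = x*y^3*z^2 - 2*x^2*y^2*z - y^4*z + x^3*y + x*y^3 - x*y*z^2 + x^2*z + 3*y^2*z - 3*x*y - z
trace(b a^-1 b^3 a^2 b) = trace(b^3 a^2 b^2)*trace(a) - trace(b^3 a^2 b^2 a) = x^2*y^4*z - x^3*y^3 - x*y^5 - x*y^3*z^2 - x^2*y^2*z + y^4*z + x^3*y + 4*x*y^3 + x*y*z^2 - 3*y^2*z - 2*x*y + z
trace(b a b^3 a) = trace(b)*trace(a b a b^2) - trace(a b a b) = y^2*z^2 - x*y*z - y^2 - z^2 + 2
use: trace(b a^2 b a b^2) = trace(a)*trace(b a b^3 a) - trace(b a b^3) = x*y^2*z^2 - x^2*y*z - y^3*z - x*z^2 + 2*y*z + x
trace(b a^2 b a b) = trace(a)*trace(b a b^2 a) - trace(b a b^2) = x*y*z^2 - x^2*z - y^2*z + z
use: trace(b^3 a^2 b a b) = trace(b)*trace(b a^2 b a b^2) - trace(b a^2 b a b) = x*y^3*z^2 - x^2*y^2*z - y^4*z - 2*x*y*z^2 + x^2*z + 3*y^2*z + x*y - z
apply: trace(a b a b a b) = trace(a b)*trace(a b a b) - trace(a^-1 b^-1) = z^3 - 3*z
use: trace(a b a b a) = trace(a)*trace(b a b a) - trace(b a b) = x*z^2 - y*z - x
trace(b a b a b a b) = trace(b)*trace(a b a b a b) - trace(a b a b a) = y*z^3 - x*z^2 - 2*y*z + x
use: trace(b a b a b^3 a) = trace(b)*trace(b a b a b a b) - trace(b a b a b a) = y^2*z^3 - x*y*z^2 - 2*y^2*z - z^3 + x*y + 3*z
trace(b a b a b^3) = trace(b)*trace(b a b a b^2) - trace(b a b a b) = y^3*z^2 - x*y^2*z - y^3 - 2*y*z^2 + x*z + 3*y
trace(b^3 a^2 b a b a) = trace(a)*trace(b a b a b^3 a) - trace(b a b a b^3) = x*y^2*z^3 - x^2*y*z^2 - y^3*z^2 - x*y^2*z - x*z^3 + x^2*y + y^3 + 2*y*z^2 + 2*x*z - 3*y
apply: trace(b a^-1 b^3 a^2 b a) = trace(b^3 a^2 b a b)*trace(a) - trace(b^3 a^2 b a b a) = x^2*y^3*z^2 - x^3*y^2*z - x*y^4*z - x*y^2*z^3 - x^2*y*z^2 + y^3*z^2 + x^3*z + 4*x*y^2*z + x*z^3 - y^3 - 2*y*z^2 - 3*x*z + 3*y
trace(a b a^-1 b a^-1 b^3 a) = trace(b a^-1 b^3 a^2 b)*trace(a) - trace(b a^-1 b^3 a^2 b a) = x^3*y^4*z - x^4*y^3 - x^2*y^5 - 2*x^2*y^3*z^2 + 2*x*y^4*z + x*y^2*z^3 + x^4*y + 4*x^2*y^3 + 2*x^2*y*z^2 - y^3*z^2 - x^3*z - 7*x*y^2*z - x*z^3 - 2*x^2*y + y^3 + 2*y*z^2 + 4*x*z - 3*y
apply: trace(b^4 a b a b) = trace(b)*trace(b a b a b^3) - trace(b a b a b^2) = y^4*z^2 - x*y^3*z - y^4 - 3*y^2*z^2 + 2*x*y*z + 4*y^2 + z^2 - 2
apply: trace(b^4 a b a b a) = trace(b)*trace(b a b a b a b^2) - trace(b a b a b a b) = y^3*z^3 - x*y^2*z^2 - 2*y^3*z - 2*y*z^3 + x*y^2 + x*z^2 + 5*y*z - x
apply: trace(b^3 a b a b a^-1 b) = trace(b^4 a b a b)*trace(a) - trace(b^4 a b a b a) = x*y^4*z^2 - x^2*y^3*z - y^3*z^3 - x*y^4 - 2*x*y^2*z^2 + 2*x^2*y*z + 2*y^3*z + 2*y*z^3 + 3*x*y^2 - 5*y*z - x
apply: trace(a b a b^2 a b^2) = trace(b)*trace(a b a b^2 a b) - trace(a b a b^2 a) = y^2*z^3 - 2*x*y*z^2 + x^2*z - y^2*z + x*y - z
trace(b a b^3 a b a b) = trace(b)*trace(a b a b^2 a b^2) - trace(a b a b^2 a b) = y^3*z^3 - 2*x*y^2*z^2 + x^2*y*z - y^3*z - y*z^3 + x*y^2 + x*z^2 + y*z - x
trace(a b a b a b a b) = trace(a b a b a b)*trace(a b) - trace(b a b a) = z^4 - 4*z^2 + 2
trace(a b a b a b a) = trace(a)*trace(b a b a b a) - trace(b a b a b) = x*z^3 - y*z^2 - 2*x*z + y
use: trace(a b a b a b a b^2) = trace(b)*trace(a b a b a b a b) - trace(a b a b a b a) = y*z^4 - x*z^3 - 3*y*z^2 + 2*x*z + y
trace(b a b^3 a b a b a) = trace(b)*trace(a b a b a b a b^2) - trace(a b a b a b a b) = y^2*z^4 - x*y*z^3 - 3*y^2*z^2 - z^4 + 2*x*y*z + y^2 + 4*z^2 - 2
apply: trace(b^3 a b a b a^-1 b a) = trace(b a b^3 a b a b)*trace(a) - trace(b a b^3 a b a b a) = x*y^3*z^3 - 2*x^2*y^2*z^2 - y^2*z^4 + x^3*y*z - x*y^3*z + x^2*y^2 + x^2*z^2 + 3*y^2*z^2 + z^4 - x*y*z - x^2 - y^2 - 4*z^2 + 2
trace(a b a^-1 b a^-1 b^3 a b) = trace(b^3 a b a b a^-1 b)*trace(a) - trace(b^3 a b a b a^-1 b a) = x^2*y^4*z^2 - x^3*y^3*z - 2*x*y^3*z^3 - x^2*y^4 + y^2*z^4 + x^3*y*z + 3*x*y^3*z + 2*x*y*z^3 + 2*x^2*y^2 - x^2*z^2 - 3*y^2*z^2 - z^4 - 4*x*y*z + y^2 + 4*z^2 - 2
trace(a^-1 b a^-1 b^3 a b^-1 a b) = trace(a b a^-1 b a^-1 b^3 a)*trace(b) - trace(a b a^-1 b a^-1 b^3 a b) = x^3*y^5*z - x^4*y^4 - x^2*y^6 - 3*x^2*y^4*z^2 + x^3*y^3*z + 2*x*y^5*z + 3*x*y^3*z^3 + x^4*y^2 + 5*x^2*y^4 + 2*x^2*y^2*z^2 - y^4*z^2 - y^2*z^4 - 2*x^3*y*z - 10*x*y^3*z - 3*x*y*z^3 - 4*x^2*y^2 + x^2*z^2 + y^4 + 5*y^2*z^2 + z^4 + 8*x*y*z - 4*y^2 - 4*z^2 + 2
use: trace(a b^-1 a b^-1 a^-1 b a^-1 b^3) = trace(a^-1 b a^-1 b^3 a b^-1 a)*trace(b) - trace(a^-1 b a^-1 b^3 a b^-1 a b) = -x^3*y^5*z + x^4*y^4 + x^2*y^6 + 3*x^2*y^4*z^2 - x^3*y^3*z - 2*x*y^5*z - 3*x*y^3*z^3 - x^4*y^2 - 5*x^2*y^4 - 2*x^2*y^2*z^2 + y^4*z^2 + y^2*z^4 + 2*x^3*y*z + 10*x*y^3*z + 3*x*y*z^3 + 4*x^2*y^2 - x^2*z^2 - 5*y^2*z^2 - z^4 - 8*x*y*z + y^2 + 4*z^2 - 2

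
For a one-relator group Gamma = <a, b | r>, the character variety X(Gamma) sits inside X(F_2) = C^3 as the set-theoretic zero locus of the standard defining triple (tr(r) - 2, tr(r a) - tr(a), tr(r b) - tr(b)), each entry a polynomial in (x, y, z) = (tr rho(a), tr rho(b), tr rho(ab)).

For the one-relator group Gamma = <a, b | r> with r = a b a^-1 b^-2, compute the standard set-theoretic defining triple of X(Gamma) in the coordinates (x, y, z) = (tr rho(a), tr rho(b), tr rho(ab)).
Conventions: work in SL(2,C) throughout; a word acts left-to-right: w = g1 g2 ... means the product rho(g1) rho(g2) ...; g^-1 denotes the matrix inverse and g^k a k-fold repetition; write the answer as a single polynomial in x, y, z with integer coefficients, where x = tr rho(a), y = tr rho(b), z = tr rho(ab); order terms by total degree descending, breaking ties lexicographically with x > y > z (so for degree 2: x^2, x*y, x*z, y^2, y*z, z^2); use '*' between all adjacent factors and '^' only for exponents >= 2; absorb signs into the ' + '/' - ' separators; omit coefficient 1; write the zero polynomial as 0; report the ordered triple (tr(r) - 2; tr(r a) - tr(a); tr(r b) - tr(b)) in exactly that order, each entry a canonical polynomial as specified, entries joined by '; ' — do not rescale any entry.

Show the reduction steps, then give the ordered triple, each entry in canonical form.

-x*y^2*z + x^2*y + y^3 + y*z^2 - 3*y - 2; -x^2*y^2*z + x^3*y + x*y^3 + x*y*z^2 - 3*x*y - x - z; -x*y*z + x^2 + y^2 + z^2 - y - 2

tr(b a b) = tr(b) * tr(a b) - tr(a)  (reduce the b square) = y*z - x
tr(b a b a) = tr(a b) * tr(a b) - tr(1)  (split on a) = z^2 - 2
tr(a b a^-1 b) = tr(b a b) * tr(a) - tr(b a b a)  (eliminate a^-1) = x*y*z - x^2 - z^2 + 2
tr(b^-1 a b a^-1) = tr(a b a^-1) * tr(b) - tr(a b a^-1 b)  (eliminate b^-1) = -x*y*z + x^2 + y^2 + z^2 - 2
and tr(a b a^-1 b^-2) = tr(b^-1 a b a^-1) * tr(b) - tr(b^-1 a b a^-1 b)  (eliminate b^-1) = -x*y^2*z + x^2*y + y^3 + y*z^2 - 3*y
tr(b^2) = tr(b) * tr(b) - tr(1) = y^2 - 2
tr(b a^2 b) = tr(a) * tr(b^2 a) - tr(b^2) = x*y*z - x^2 - y^2 + 2
tr(b a^2 b a) = tr(a) * tr(b a b a) - tr(b a b) = x*z^2 - y*z - x
tr(a^2 b a^-1 b) = tr(b a^2 b) * tr(a) - tr(b a^2 b a) = x^2*y*z - x^3 - x*y^2 - x*z^2 + y*z + 3*x
tr(a^2 b a^-1 b^-1) = tr(a^2 b a^-1) * tr(b) - tr(a^2 b a^-1 b) = -x^2*y*z + x^3 + x*y^2 + x*z^2 - 3*x
and tr(a b a^-1 b^-2 a) = tr(a^2 b a^-1 b^-1) * tr(b) - tr(a^2 b a^-1) = -x^2*y^2*z + x^3*y + x*y^3 + x*y*z^2 - 3*x*y - z
assemble the triple (tr(r) - 2; tr(r a) - x; tr(r b) - y)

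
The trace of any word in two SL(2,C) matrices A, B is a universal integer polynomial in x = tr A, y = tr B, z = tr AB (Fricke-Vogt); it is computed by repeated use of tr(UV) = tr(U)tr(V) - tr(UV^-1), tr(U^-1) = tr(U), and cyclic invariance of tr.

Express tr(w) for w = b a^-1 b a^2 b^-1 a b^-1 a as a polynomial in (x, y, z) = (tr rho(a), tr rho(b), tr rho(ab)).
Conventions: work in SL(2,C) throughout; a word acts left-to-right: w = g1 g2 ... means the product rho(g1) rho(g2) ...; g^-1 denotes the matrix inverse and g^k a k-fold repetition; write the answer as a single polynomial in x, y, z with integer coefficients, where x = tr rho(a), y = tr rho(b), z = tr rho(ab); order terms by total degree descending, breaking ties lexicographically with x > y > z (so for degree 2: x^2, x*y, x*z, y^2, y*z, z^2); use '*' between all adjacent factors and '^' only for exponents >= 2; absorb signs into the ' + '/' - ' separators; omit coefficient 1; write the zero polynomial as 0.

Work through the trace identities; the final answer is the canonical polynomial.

x^4*y^3*z - x^5*y^2 - x^3*y^4 - 3*x^3*y^2*z^2 + 2*x^4*y*z + 2*x^2*y^3*z + 3*x^2*y*z^3 + 4*x^3*y^2 - x^3*z^2 - x*y^2*z^2 - x*z^4 - 8*x^2*y*z + x^3 + 4*x*z^2 - 3*x

tr(b^2 a) = tr(b) * tr(a b) - tr(a) = y*z - x
use: tr(b^2) = tr(b) * tr(b) - tr(1) = y^2 - 2
apply: tr(a b^2 a) = tr(a) * tr(b^2 a) - tr(b^2) = x*y*z - x^2 - y^2 + 2
use: tr(a^2 b^2 a) = tr(a) * tr(a b^2 a) - tr(a b^2) = x^2*y*z - x^3 - x*y^2 - y*z + 3*x
apply: tr(a^2 b^2 a^2) = tr(a) * tr(a^2 b^2 a) - tr(a^2 b^2) = x^3*y*z - x^4 - x^2*y^2 - 2*x*y*z + 4*x^2 + y^2 - 2
tr(a b a b) = tr(a b) * tr(a b) - tr(1)   [split at repeated a] = z^2 - 2
apply: tr(a b a) = tr(a) * tr(b a) - tr(b) = x*z - y
use: tr(b^2 a b a) = tr(b) * tr(a b a b) - tr(a b a) = y*z^2 - x*z - y
tr(b^2 a b) = tr(b) * tr(a b^2) - tr(a b) = y^2*z - x*y - z
use: tr(b a^2 b^2 a) = tr(a) * tr(b^2 a b a) - tr(b^2 a b) = x*y*z^2 - x^2*z - y^2*z + z
tr(b a^2 b^2) = tr(b) * tr(b a^2 b) - tr(b a^2) = x*y^2*z - x^2*y - y^3 - x*z + 3*y
use: tr(a^2 b^2 a^2 b) = tr(a) * tr(b a^2 b^2 a) - tr(b a^2 b^2) = x^2*y*z^2 - x^3*z - 2*x*y^2*z + x^2*y + y^3 + 2*x*z - 3*y
use: tr(a b^2 a^2 b^-1 a) = tr(a^2 b^2 a^2) * tr(b) - tr(a^2 b^2 a^2 b) = x^3*y^2*z - x^4*y - x^2*y^3 - x^2*y*z^2 + x^3*z + 3*x^2*y - 2*x*z + y
tr(a b a b a) = tr(a) * tr(b a b a) - tr(b a b) = x*z^2 - y*z - x
apply: tr(a^3 b a b) = tr(a) * tr(a b a b a) - tr(a b a b) = x^2*z^2 - x*y*z - x^2 - z^2 + 2
apply: tr(b a^3) = tr(a) * tr(a b a) - tr(a b) = x^2*z - x*y - z
tr(a^3 b a) = tr(a) * tr(b a^3) - tr(b a^2) = x^3*z - x^2*y - 2*x*z + y
apply: tr(a b a b^2 a^2) = tr(b) * tr(a^3 b a b) - tr(a^3 b a) = x^2*y*z^2 - x^3*z - x*y^2*z - y*z^2 + 2*x*z + y
tr(a b a b a b) = tr(a b a b) * tr(a b) - tr(b a)   [split at repeated a] = z^3 - 3*z
tr(b a b a b^2 a) = tr(b) * tr(a b a b a b) - tr(a b a b a) = y*z^3 - x*z^2 - 2*y*z + x
tr(b a b a b^2) = tr(b) * tr(b a b a b) - tr(b a b a) = y^2*z^2 - x*y*z - y^2 - z^2 + 2
use: tr(a b a b^2 a^2 b) = tr(a) * tr(b a b a b^2 a) - tr(b a b a b^2) = x*y*z^3 - x^2*z^2 - y^2*z^2 - x*y*z + x^2 + y^2 + z^2 - 2
tr(a b^2 a^2 b^-1 a b) = tr(a b a b^2 a^2) * tr(b) - tr(a b a b^2 a^2 b) = x^2*y^2*z^2 - x^3*y*z - x*y^3*z - x*y*z^3 + x^2*z^2 + 3*x*y*z - x^2 - z^2 + 2
tr(b a^2 b^-1 a b^-1 a b) = tr(a b^2 a^2 b^-1 a) * tr(b) - tr(a b^2 a^2 b^-1 a b) = x^3*y^3*z - x^4*y^2 - x^2*y^4 - 2*x^2*y^2*z^2 + 2*x^3*y*z + x*y^3*z + x*y*z^3 + 3*x^2*y^2 - x^2*z^2 - 5*x*y*z + x^2 + y^2 + z^2 - 2
use: tr(a b a b a^3) = tr(a) * tr(b a b a^3) - tr(b a b a^2) = x^3*z^2 - x^2*y*z - x^3 - 2*x*z^2 + y*z + 3*x
apply: tr(b a b a b a^2) = tr(a) * tr(b a b a b a) - tr(b a b a b) = x*z^3 - y*z^2 - 2*x*z + y
use: tr(a b a b a^3 b) = tr(a) * tr(b a b a b a^2) - tr(b a b a b a) = x^2*z^3 - x*y*z^2 - 2*x^2*z - z^3 + x*y + 3*z
apply: tr(a b^-1 a b a b a^2) = tr(a b a b a^3) * tr(b) - tr(a b a b a^3 b) = x^3*y*z^2 - x^2*y^2*z - x^2*z^3 - x^3*y - x*y*z^2 + 2*x^2*z + y^2*z + z^3 + 2*x*y - 3*z
tr(b a^2 b a b) = tr(a) * tr(b a b^2 a) - tr(b a b^2) = x*y*z^2 - x^2*z - y^2*z + z
apply: tr(a b a b a^2 b a) = tr(a) * tr(b a^2 b a b a) - tr(b a^2 b a b) = x^2*z^3 - 2*x*y*z^2 - x^2*z + y^2*z + x*y - z
use: tr(b a b a b a b a) = tr(a b a b) * tr(a b a b) - tr(1)   [split at repeated a] = z^4 - 4*z^2 + 2
tr(a b a b a^2 b a b) = tr(a) * tr(b a b a b a b a) - tr(b a b a b a b) = x*z^4 - y*z^3 - 3*x*z^2 + 2*y*z + x
apply: tr(a b^-1 a b a b a^2 b) = tr(a b a b a^2 b a) * tr(b) - tr(a b a b a^2 b a b) = x^2*y*z^3 - 2*x*y^2*z^2 - x*z^4 - x^2*y*z + y^3*z + y*z^3 + x*y^2 + 3*x*z^2 - 3*y*z - x
tr(b a^2 b^-1 a b^-1 a b a) = tr(a b^-1 a b a b a^2) * tr(b) - tr(a b^-1 a b a b a^2 b) = x^3*y^2*z^2 - x^2*y^3*z - 2*x^2*y*z^3 - x^3*y^2 + x*y^2*z^2 + x*z^4 + 3*x^2*y*z + x*y^2 - 3*x*z^2 + x
tr(b a^-1 b a^2 b^-1 a b^-1 a) = tr(b a^2 b^-1 a b^-1 a b) * tr(a) - tr(b a^2 b^-1 a b^-1 a b a) = x^4*y^3*z - x^5*y^2 - x^3*y^4 - 3*x^3*y^2*z^2 + 2*x^4*y*z + 2*x^2*y^3*z + 3*x^2*y*z^3 + 4*x^3*y^2 - x^3*z^2 - x*y^2*z^2 - x*z^4 - 8*x^2*y*z + x^3 + 4*x*z^2 - 3*x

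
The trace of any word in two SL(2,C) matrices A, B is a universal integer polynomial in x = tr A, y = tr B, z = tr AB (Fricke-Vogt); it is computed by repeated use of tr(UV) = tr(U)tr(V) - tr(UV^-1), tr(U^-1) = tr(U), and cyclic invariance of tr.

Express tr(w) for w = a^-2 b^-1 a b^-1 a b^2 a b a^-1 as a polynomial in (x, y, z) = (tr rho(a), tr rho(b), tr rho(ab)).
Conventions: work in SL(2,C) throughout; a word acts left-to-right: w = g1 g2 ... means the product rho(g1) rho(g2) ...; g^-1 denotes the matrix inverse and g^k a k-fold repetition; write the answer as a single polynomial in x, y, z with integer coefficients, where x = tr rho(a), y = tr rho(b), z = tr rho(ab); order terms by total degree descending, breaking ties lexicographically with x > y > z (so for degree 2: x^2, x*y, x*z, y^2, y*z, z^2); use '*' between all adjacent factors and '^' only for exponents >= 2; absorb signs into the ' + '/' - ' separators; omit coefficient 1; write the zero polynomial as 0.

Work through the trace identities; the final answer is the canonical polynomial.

-x^4*y^3*z^2 + 2*x^5*y^2*z + x^3*y^4*z + 2*x^3*y^2*z^3 - x^6*y - x^4*y^3 - 3*x^4*y*z^2 - x^2*y*z^4 + x^5*z - 6*x^3*y^2*z + x^3*z^3 - x*y^4*z - 2*x*y^2*z^3 + 6*x^4*y + 2*x^2*y^3 + 8*x^2*y*z^2 + y^3*z^2 + y*z^4 - 5*x^3*z + 3*x*y^2*z - x*z^3 - 8*x^2*y - 4*y*z^2 + 4*x*z + y

use: tr(a^2 b) = tr(a) * tr(b a) - tr(b) = x*z - y
tr(a^2) = tr(a) * tr(a) - tr(1) = x^2 - 2
use: tr(a b^2 a) = tr(b) * tr(a^2 b) - tr(a^2) = x*y*z - x^2 - y^2 + 2
apply: tr(b a b a) = tr(b a) * tr(b a) - tr(1) = z^2 - 2
tr(b a b) = tr(b) * tr(a b) - tr(a) = y*z - x
use: tr(a b a^2 b) = tr(a) * tr(b a b a) - tr(b a b) = x*z^2 - y*z - x
tr(a b a^2) = tr(a) * tr(b a^2) - tr(b a) = x^2*z - x*y - z
tr(a b^2 a b a) = tr(b) * tr(a b a^2 b) - tr(a b a^2) = x*y*z^2 - x^2*z - y^2*z + z
use: tr(a b a b a b) = tr(b a b a) * tr(b a) - tr(a b) = z^3 - 3*z
tr(a b^2 a b a b) = tr(b) * tr(a b a b a b) - tr(a b a b a) = y*z^3 - x*z^2 - 2*y*z + x
use: tr(b^-1 a b^2 a b a) = tr(a b^2 a b a) * tr(b) - tr(a b^2 a b a b) = x*y^2*z^2 - x^2*y*z - y^3*z - y*z^3 + x*z^2 + 3*y*z - x
use: tr(b^-1 a b^2 a b a^-1) = tr(b^-1 a b^2 a b) * tr(a) - tr(b^-1 a b^2 a b a) = -x*y^2*z^2 + 2*x^2*y*z + y^3*z + y*z^3 - x^3 - x*y^2 - x*z^2 - 3*y*z + 3*x
apply: tr(a^2 b^2 a) = tr(a) * tr(b^2 a^2) - tr(b^2 a) = x^2*y*z - x^3 - x*y^2 - y*z + 3*x
tr(b a^2 b^2 a b) = tr(b) * tr(a^2 b^2 a b) - tr(a^2 b^2 a) = x*y^2*z^2 - 2*x^2*y*z - y^3*z + x^3 + x*y^2 + 2*y*z - 3*x
apply: tr(b a b a b) = tr(b) * tr(a b a b) - tr(a b a) = y*z^2 - x*z - y
apply: tr(b^2 a b a b) = tr(b) * tr(b a b a b) - tr(b a b a) = y^2*z^2 - x*y*z - y^2 - z^2 + 2
tr(b a^2 b^2 a b a) = tr(a) * tr(b^2 a b a b a) - tr(b^2 a b a b) = x*y*z^3 - x^2*z^2 - y^2*z^2 - x*y*z + x^2 + y^2 + z^2 - 2
tr(a b^2 a b a^-1 b a) = tr(b a^2 b^2 a b) * tr(a) - tr(b a^2 b^2 a b a) = x^2*y^2*z^2 - 2*x^3*y*z - x*y^3*z - x*y*z^3 + x^4 + x^2*y^2 + x^2*z^2 + y^2*z^2 + 3*x*y*z - 4*x^2 - y^2 - z^2 + 2
use: tr(a b a b^2 a) = tr(b) * tr(a^2 b a b) - tr(a^2 b a) = x*y*z^2 - x^2*z - y^2*z + z
tr(b a b a b^2 a b) = tr(b) * tr(a b a b^2 a b) - tr(a b a b^2 a) = y^2*z^3 - 2*x*y*z^2 + x^2*z - y^2*z + x*y - z
use: tr(a b a b a b a b) = tr(b a b a) * tr(b a b a) - tr(1) = z^4 - 4*z^2 + 2
use: tr(a b a b a b a) = tr(a) * tr(b a b a b a) - tr(b a b a b) = x*z^3 - y*z^2 - 2*x*z + y
apply: tr(b a b a b^2 a b a) = tr(b) * tr(a b a b a b a b) - tr(a b a b a b a) = y*z^4 - x*z^3 - 3*y*z^2 + 2*x*z + y
tr(a b^2 a b a^-1 b a b) = tr(b a b a b^2 a b) * tr(a) - tr(b a b a b^2 a b a) = x*y^2*z^3 - 2*x^2*y*z^2 - y*z^4 + x^3*z - x*y^2*z + x*z^3 + x^2*y + 3*y*z^2 - 3*x*z - y
use: tr(b a b^-1 a b^2 a b a^-1) = tr(a b^2 a b a^-1 b a) * tr(b) - tr(a b^2 a b a^-1 b a b) = x^2*y^3*z^2 - 2*x^3*y^2*z - x*y^4*z - 2*x*y^2*z^3 + x^4*y + x^2*y^3 + 3*x^2*y*z^2 + y^3*z^2 + y*z^4 - x^3*z + 4*x*y^2*z - x*z^3 - 5*x^2*y - y^3 - 4*y*z^2 + 3*x*z + 3*y
tr(b a b^-1 a b^2 a b) = tr(a b^2 a b^2 a) * tr(b) - tr(a b^2 a b^2 a b) = x*y^3*z^2 - 2*x^2*y^2*z - y^4*z - y^2*z^3 + x^3*y + x*y^3 + 2*x*y*z^2 - x^2*z + 3*y^2*z - 4*x*y + z
tr(a b^-1 a b^2 a b a^-2 b) = tr(b a b^-1 a b^2 a b a^-1) * tr(a) - tr(b a b^-1 a b^2 a b) = x^3*y^3*z^2 - 2*x^4*y^2*z - x^2*y^4*z - 2*x^2*y^2*z^3 + x^5*y + x^3*y^3 + 3*x^3*y*z^2 + x*y*z^4 - x^4*z + 6*x^2*y^2*z - x^2*z^3 + y^4*z + y^2*z^3 - 6*x^3*y - 2*x*y^3 - 6*x*y*z^2 + 4*x^2*z - 3*y^2*z + 7*x*y - z
tr(a^-1 b^-1 a b^-1 a b^2 a b a^-1) = tr(a b^-1 a b^2 a b a^-2) * tr(b) - tr(a b^-1 a b^2 a b a^-2 b) = -x^3*y^3*z^2 + 2*x^4*y^2*z + x^2*y^4*z + 2*x^2*y^2*z^3 - x^5*y - x^3*y^3 - 3*x^3*y*z^2 - x*y^3*z^2 - x*y*z^4 + x^4*z - 4*x^2*y^2*z + x^2*z^3 + 5*x^3*y + x*y^3 + 5*x*y*z^2 - 4*x^2*z - 4*x*y + z
apply: tr(a^2 b^2 a b a) = tr(a) * tr(b^2 a b a^2) - tr(b^2 a b a) = x^2*y*z^2 - x^3*z - x*y^2*z - y*z^2 + 2*x*z + y
apply: tr(b^-1 a^2 b^2 a b a) = tr(a^2 b^2 a b a) * tr(b) - tr(a^2 b^2 a b a b) = x^2*y^2*z^2 - x^3*y*z - x*y^3*z - x*y*z^3 + x^2*z^2 + 3*x*y*z - x^2 - z^2 + 2
use: tr(a b^2 a b a^-1 b^-1 a) = tr(b^-1 a^2 b^2 a b) * tr(a) - tr(b^-1 a^2 b^2 a b a) = -x^2*y^2*z^2 + 2*x^3*y*z + x*y^3*z + x*y*z^3 - x^4 - x^2*y^2 - x^2*z^2 - 4*x*y*z + 4*x^2 + z^2 - 2
tr(b a b^2 a b) = tr(b) * tr(a b^2 a b) - tr(a b^2 a) = y^2*z^2 - 2*x*y*z + x^2 - 2
tr(a b^2 a b a^-1 b^-1 a b) = tr(a b a b^2 a b a^-1) * tr(b) - tr(a b a b^2 a b a^-1 b) = -x*y^2*z^3 + 2*x^2*y*z^2 + y^3*z^2 + y*z^4 - x^3*z - x*y^2*z - x*z^3 - 3*y*z^2 + 3*x*z - y
tr(a^-1 b^-1 a b^-1 a b^2 a b) = tr(a b^2 a b a^-1 b^-1 a) * tr(b) - tr(a b^2 a b a^-1 b^-1 a b) = -x^2*y^3*z^2 + 2*x^3*y^2*z + x*y^4*z + 2*x*y^2*z^3 - x^4*y - x^2*y^3 - 3*x^2*y*z^2 - y^3*z^2 - y*z^4 + x^3*z - 3*x*y^2*z + x*z^3 + 4*x^2*y + 4*y*z^2 - 3*x*z - y
use: tr(a^-2 b^-1 a b^-1 a b^2 a b a^-1) = tr(a^-1 b^-1 a b^-1 a b^2 a b a^-1) * tr(a) - tr(a^-1 b^-1 a b^-1 a b^2 a b) = -x^4*y^3*z^2 + 2*x^5*y^2*z + x^3*y^4*z + 2*x^3*y^2*z^3 - x^6*y - x^4*y^3 - 3*x^4*y*z^2 - x^2*y*z^4 + x^5*z - 6*x^3*y^2*z + x^3*z^3 - x*y^4*z - 2*x*y^2*z^3 + 6*x^4*y + 2*x^2*y^3 + 8*x^2*y*z^2 + y^3*z^2 + y*z^4 - 5*x^3*z + 3*x*y^2*z - x*z^3 - 8*x^2*y - 4*y*z^2 + 4*x*z + y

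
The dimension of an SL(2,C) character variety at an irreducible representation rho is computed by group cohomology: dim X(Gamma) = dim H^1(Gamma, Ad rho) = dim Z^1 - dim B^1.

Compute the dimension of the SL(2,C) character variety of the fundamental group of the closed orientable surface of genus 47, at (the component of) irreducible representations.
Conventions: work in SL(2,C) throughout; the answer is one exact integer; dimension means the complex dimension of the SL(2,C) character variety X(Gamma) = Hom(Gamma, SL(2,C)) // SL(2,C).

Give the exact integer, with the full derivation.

276

The genus-47 surface group: 2g = 94 generators, one relator prod [a_i, b_i].
Before the relator condition, cocycle space has dim 3*94 = 282.
d_2 is surjective at irreducible rho (its cokernel H^2 is dual to H^0 = 0), so dim Z^1 = 282 - 3 = 279.
As always at irreducible rho, dim B^1 = 3.
dim X = dim H^1 = 279 - 3 = 276.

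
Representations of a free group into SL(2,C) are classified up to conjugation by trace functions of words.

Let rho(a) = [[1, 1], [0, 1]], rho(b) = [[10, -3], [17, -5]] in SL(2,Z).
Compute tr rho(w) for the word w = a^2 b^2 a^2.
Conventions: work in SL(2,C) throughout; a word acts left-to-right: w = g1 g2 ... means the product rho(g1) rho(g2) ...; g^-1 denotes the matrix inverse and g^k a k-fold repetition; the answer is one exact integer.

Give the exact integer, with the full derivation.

363

rho(a) = [[1, 1], [0, 1]]
... * rho(a) = [[1, 1], [0, 1]]  ->  [[1, 2], [0, 1]]
... * rho(b) = [[10, -3], [17, -5]]  ->  [[44, -13], [17, -5]]
... * rho(b) = [[10, -3], [17, -5]]  ->  [[219, -67], [85, -26]]
... * rho(a) = [[1, 1], [0, 1]]  ->  [[219, 152], [85, 59]]
... * rho(a) = [[1, 1], [0, 1]]  ->  [[219, 371], [85, 144]]
tr = 219 + 144 = 363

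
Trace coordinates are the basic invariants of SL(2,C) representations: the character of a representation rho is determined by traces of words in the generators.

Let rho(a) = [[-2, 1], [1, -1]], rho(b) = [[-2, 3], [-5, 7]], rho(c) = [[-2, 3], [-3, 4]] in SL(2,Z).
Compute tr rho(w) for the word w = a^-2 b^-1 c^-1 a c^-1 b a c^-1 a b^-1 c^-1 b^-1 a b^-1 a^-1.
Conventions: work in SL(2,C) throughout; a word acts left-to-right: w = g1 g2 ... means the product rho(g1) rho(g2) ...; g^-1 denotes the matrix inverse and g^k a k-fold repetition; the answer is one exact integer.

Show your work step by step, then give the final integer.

-3766637

rho(a^-1) = [[-1, -1], [-1, -2]]
... * rho(a^-1) = [[-1, -1], [-1, -2]]  ->  [[2, 3], [3, 5]]
... * rho(b^-1) = [[7, -3], [5, -2]]  ->  [[29, -12], [46, -19]]
... * rho(c^-1) = [[4, -3], [3, -2]]  ->  [[80, -63], [127, -100]]
... * rho(a) = [[-2, 1], [1, -1]]  ->  [[-223, 143], [-354, 227]]
... * rho(c^-1) = [[4, -3], [3, -2]]  ->  [[-463, 383], [-735, 608]]
... * rho(b) = [[-2, 3], [-5, 7]]  ->  [[-989, 1292], [-1570, 2051]]
... * rho(a) = [[-2, 1], [1, -1]]  ->  [[3270, -2281], [5191, -3621]]
... * rho(c^-1) = [[4, -3], [3, -2]]  ->  [[6237, -5248], [9901, -8331]]
... * rho(a) = [[-2, 1], [1, -1]]  ->  [[-17722, 11485], [-28133, 18232]]
... * rho(b^-1) = [[7, -3], [5, -2]]  ->  [[-66629, 30196], [-105771, 47935]]
... * rho(c^-1) = [[4, -3], [3, -2]]  ->  [[-175928, 139495], [-279279, 221443]]
... * rho(b^-1) = [[7, -3], [5, -2]]  ->  [[-534021, 248794], [-847738, 394951]]
... * rho(a) = [[-2, 1], [1, -1]]  ->  [[1316836, -782815], [2090427, -1242689]]
... * rho(b^-1) = [[7, -3], [5, -2]]  ->  [[5303777, -2384878], [8419544, -3785903]]
... * rho(a^-1) = [[-1, -1], [-1, -2]]  ->  [[-2918899, -534021], [-4633641, -847738]]
tr = -2918899 + -847738 = -3766637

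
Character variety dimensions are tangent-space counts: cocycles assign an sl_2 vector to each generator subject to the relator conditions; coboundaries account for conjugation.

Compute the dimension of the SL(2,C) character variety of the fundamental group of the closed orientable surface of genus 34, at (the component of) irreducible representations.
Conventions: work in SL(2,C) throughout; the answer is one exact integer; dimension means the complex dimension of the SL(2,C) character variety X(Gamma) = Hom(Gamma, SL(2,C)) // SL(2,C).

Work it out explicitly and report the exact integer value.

198

pi_1 of the closed genus-34 surface has 68 generators bound by the single product-of-commutators relator.
Unconstrained cocycle data is one sl_2 vector per generator (204 dimensions), cut by the relator condition d_2(z) = 0.
d_2 is surjective at irreducible rho (its cokernel H^2 is dual to H^0 = 0), so dim Z^1 = 204 - 3 = 201.
Coboundaries contribute dim B^1 = 3 (injective at irreducible rho).
Hence dim X = 201 - 3 = 198.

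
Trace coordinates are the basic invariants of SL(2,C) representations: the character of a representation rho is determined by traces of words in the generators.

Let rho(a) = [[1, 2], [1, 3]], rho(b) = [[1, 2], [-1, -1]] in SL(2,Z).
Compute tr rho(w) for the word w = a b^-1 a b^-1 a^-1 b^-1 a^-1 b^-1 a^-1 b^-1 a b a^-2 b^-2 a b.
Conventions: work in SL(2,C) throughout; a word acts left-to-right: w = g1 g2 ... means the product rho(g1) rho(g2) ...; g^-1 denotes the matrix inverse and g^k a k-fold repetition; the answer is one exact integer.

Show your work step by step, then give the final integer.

rho(a) = [[1, 2], [1, 3]]
... * rho(b^-1) = [[-1, -2], [1, 1]]  ->  [[1, 0], [2, 1]]
... * rho(a) = [[1, 2], [1, 3]]  ->  [[1, 2], [3, 7]]
... * rho(b^-1) = [[-1, -2], [1, 1]]  ->  [[1, 0], [4, 1]]
... * rho(a^-1) = [[3, -2], [-1, 1]]  ->  [[3, -2], [11, -7]]
... * rho(b^-1) = [[-1, -2], [1, 1]]  ->  [[-5, -8], [-18, -29]]
... * rho(a^-1) = [[3, -2], [-1, 1]]  ->  [[-7, 2], [-25, 7]]
... * rho(b^-1) = [[-1, -2], [1, 1]]  ->  [[9, 16], [32, 57]]
... * rho(a^-1) = [[3, -2], [-1, 1]]  ->  [[11, -2], [39, -7]]
... * rho(b^-1) = [[-1, -2], [1, 1]]  ->  [[-13, -24], [-46, -85]]
... * rho(a) = [[1, 2], [1, 3]]  ->  [[-37, -98], [-131, -347]]
... * rho(b) = [[1, 2], [-1, -1]]  ->  [[61, 24], [216, 85]]
... * rho(a^-1) = [[3, -2], [-1, 1]]  ->  [[159, -98], [563, -347]]
... * rho(a^-1) = [[3, -2], [-1, 1]]  ->  [[575, -416], [2036, -1473]]
... * rho(b^-1) = [[-1, -2], [1, 1]]  ->  [[-991, -1566], [-3509, -5545]]
... * rho(b^-1) = [[-1, -2], [1, 1]]  ->  [[-575, 416], [-2036, 1473]]
... * rho(a) = [[1, 2], [1, 3]]  ->  [[-159, 98], [-563, 347]]
... * rho(b) = [[1, 2], [-1, -1]]  ->  [[-257, -416], [-910, -1473]]
tr = -257 + -1473 = -1730

-1730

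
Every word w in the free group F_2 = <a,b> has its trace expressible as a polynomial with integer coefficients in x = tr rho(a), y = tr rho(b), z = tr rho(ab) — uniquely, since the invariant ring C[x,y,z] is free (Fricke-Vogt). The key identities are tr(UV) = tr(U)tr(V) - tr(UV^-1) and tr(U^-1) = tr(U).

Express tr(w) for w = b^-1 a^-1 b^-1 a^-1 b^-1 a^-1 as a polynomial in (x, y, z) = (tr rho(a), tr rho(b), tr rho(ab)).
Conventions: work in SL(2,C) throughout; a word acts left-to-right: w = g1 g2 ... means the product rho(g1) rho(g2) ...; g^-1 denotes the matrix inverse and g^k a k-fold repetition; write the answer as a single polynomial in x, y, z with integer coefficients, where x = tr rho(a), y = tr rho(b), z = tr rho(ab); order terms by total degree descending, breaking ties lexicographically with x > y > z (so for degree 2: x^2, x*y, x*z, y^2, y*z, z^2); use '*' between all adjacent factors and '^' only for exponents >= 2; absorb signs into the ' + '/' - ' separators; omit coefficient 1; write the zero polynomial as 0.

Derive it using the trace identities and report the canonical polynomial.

tr(a^-1) = tr(a) = x
tr(a^-2) = tr(a^-1)*tr(a) - tr(1)   [inverse elimination on a] = x^2 - 2
tr(a^-3) = tr(a^-2)*tr(a) - tr(a^-1)   [inverse elimination on a] = x^3 - 3*x
tr(b a^-1) = tr(b)*tr(a) - tr(b a)   [inverse elimination on a] = x*y - z
tr(a^-2 b) = tr(b a^-1)*tr(a) - tr(b)   [inverse elimination on a] = x^2*y - x*z - y
tr(a^-3 b) = tr(a^-2 b)*tr(a) - tr(a^-2 b a)   [inverse elimination on a] = x^3*y - x^2*z - 2*x*y + z
tr(a^-1 b^-1 a^-2) = tr(a^-3)*tr(b) - tr(a^-3 b)   [inverse elimination on b] = x^2*z - x*y - z
tr(a b a) = tr(a)*tr(b a) - tr(b)   [square of a] = x*z - y
tr(a b a b) = tr(a b)*tr(a b) - tr(1)   [split at a repeated a] = z^2 - 2
tr(b a b^-1 a) = tr(a b a)*tr(b) - tr(a b a b)   [inverse elimination on b] = x*y*z - y^2 - z^2 + 2
tr(a^-1 b a b^-1) = tr(b a b^-1)*tr(a) - tr(b a b^-1 a)   [inverse elimination on a] = -x*y*z + x^2 + y^2 + z^2 - 2
tr(b^-1 a^-2 b a) = tr(a^-1 b a b^-1)*tr(a) - tr(a^-1 b a b^-1 a)   [inverse elimination on a] = -x^2*y*z + x^3 + x*y^2 + x*z^2 - 3*x
tr(a^-1 b^-1 a^-2 b) = tr(b^-1 a^-2 b)*tr(a) - tr(b^-1 a^-2 b a)   [inverse elimination on a] = x^2*y*z - x*y^2 - x*z^2 + x
tr(a^-1 b^-1 a^-1 b^-1 a^-1) = tr(a^-1 b^-1 a^-2)*tr(b) - tr(a^-1 b^-1 a^-2 b)   [inverse elimination on b] = x*z^2 - y*z - x
tr(b^-2 a^-1 b a) = tr(a^-1 b a b^-1)*tr(b) - tr(a^-1 b a)   [inverse elimination on b] = -x*y^2*z + x^2*y + y^3 + y*z^2 - 3*y
tr(b^-1 a^-1 b a^-1 b^-1) = tr(b^-2 a^-1 b)*tr(a) - tr(b^-2 a^-1 b a)   [inverse elimination on a] = x*y^2*z - x^2*y - y^3 - y*z^2 + x*z + 3*y
tr(a b a b a b) = tr(a b)*tr(a b a b) - tr(a^-1 b^-1)   [split at a repeated a] = z^3 - 3*z
tr(a b a b^-1 a b) = tr(a b a b a)*tr(b) - tr(a b a b a b)   [inverse elimination on b] = x*y*z^2 - y^2*z - z^3 - x*y + 3*z
tr(b^-1 a b^-1 a b a) = tr(a b a b^-1 a)*tr(b) - tr(a b a b^-1 a b)   [inverse elimination on b] = x^2*y^2*z - x*y^3 - 2*x*y*z^2 + y^2*z + z^3 + 2*x*y - 3*z
tr(b a^-1 b^-1 a b^-1 a) = tr(b^-1 a b^-1 a b)*tr(a) - tr(b^-1 a b^-1 a b a)   [inverse elimination on a] = -x^2*y^2*z + x^3*y + x*y^3 + 2*x*y*z^2 - x^2*z - y^2*z - z^3 - 3*x*y + 3*z
tr(b^-1 a^-1 b a^-1 b^-1 a) = tr(b a^-1 b^-1 a b^-1)*tr(a) - tr(b a^-1 b^-1 a b^-1 a)   [inverse elimination on a] = x^2*y^2*z - x^3*y - x*y^3 - 2*x*y*z^2 + x^2*z + y^2*z + z^3 + 4*x*y - 3*z
tr(a^-1 b^-1 a^-1 b^-1 a^-1 b) = tr(b^-1 a^-1 b a^-1 b^-1)*tr(a) - tr(b^-1 a^-1 b a^-1 b^-1 a)   [inverse elimination on a] = x*y*z^2 - y^2*z - z^3 - x*y + 3*z
tr(b^-1 a^-1 b^-1 a^-1 b^-1 a^-1) = tr(a^-1 b^-1 a^-1 b^-1 a^-1)*tr(b) - tr(a^-1 b^-1 a^-1 b^-1 a^-1 b)   [inverse elimination on b] = z^3 - 3*z

z^3 - 3*z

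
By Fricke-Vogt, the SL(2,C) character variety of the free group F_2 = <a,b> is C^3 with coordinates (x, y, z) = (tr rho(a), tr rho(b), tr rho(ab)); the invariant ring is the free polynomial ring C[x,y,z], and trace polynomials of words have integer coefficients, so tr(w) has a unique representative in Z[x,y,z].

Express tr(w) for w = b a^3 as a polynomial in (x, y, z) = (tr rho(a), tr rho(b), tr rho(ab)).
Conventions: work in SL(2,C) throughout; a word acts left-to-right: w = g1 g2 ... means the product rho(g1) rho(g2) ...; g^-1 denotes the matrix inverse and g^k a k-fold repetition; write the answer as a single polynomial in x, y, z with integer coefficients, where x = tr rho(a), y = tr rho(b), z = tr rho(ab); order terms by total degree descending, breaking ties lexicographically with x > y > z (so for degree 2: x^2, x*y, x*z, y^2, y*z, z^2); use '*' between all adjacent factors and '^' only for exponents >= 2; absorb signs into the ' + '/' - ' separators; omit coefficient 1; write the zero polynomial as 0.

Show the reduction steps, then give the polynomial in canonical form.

x^2*z - x*y - z

reduce: tr(a b a) = tr(a)*tr(b a) - tr(b)   [square of a] = x*z - y
tr(b a^3) = tr(a)*tr(a b a) - tr(a b)   [square of a] = x^2*z - x*y - z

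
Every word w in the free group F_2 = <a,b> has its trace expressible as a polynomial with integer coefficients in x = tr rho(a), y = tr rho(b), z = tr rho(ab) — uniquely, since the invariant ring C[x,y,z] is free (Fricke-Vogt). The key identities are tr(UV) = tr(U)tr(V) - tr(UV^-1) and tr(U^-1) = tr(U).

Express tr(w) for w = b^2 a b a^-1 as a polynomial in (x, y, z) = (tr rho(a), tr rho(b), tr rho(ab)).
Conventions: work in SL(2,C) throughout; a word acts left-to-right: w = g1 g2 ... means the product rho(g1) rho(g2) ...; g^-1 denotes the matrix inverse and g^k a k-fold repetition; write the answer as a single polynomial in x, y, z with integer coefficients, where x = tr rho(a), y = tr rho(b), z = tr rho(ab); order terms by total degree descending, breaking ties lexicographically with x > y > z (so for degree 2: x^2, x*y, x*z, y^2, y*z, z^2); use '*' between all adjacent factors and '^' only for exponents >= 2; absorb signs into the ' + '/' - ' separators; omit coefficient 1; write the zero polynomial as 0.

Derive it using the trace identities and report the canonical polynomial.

tr(b a b) = tr(b) tr(a b) - tr(a) = y*z - x
tr(b^2 a b) = tr(b) tr(b a b) - tr(b a) = y^2*z - x*y - z
tr(a b a b) = tr(a b) tr(a b) - tr(1) = z^2 - 2
tr(a b a) = tr(a) tr(b a) - tr(b) = x*z - y
tr(b^2 a b a) = tr(b) tr(a b a b) - tr(a b a) = y*z^2 - x*z - y
tr(b^2 a b a^-1) = tr(b^2 a b) tr(a) - tr(b^2 a b a) = x*y^2*z - x^2*y - y*z^2 + y

x*y^2*z - x^2*y - y*z^2 + y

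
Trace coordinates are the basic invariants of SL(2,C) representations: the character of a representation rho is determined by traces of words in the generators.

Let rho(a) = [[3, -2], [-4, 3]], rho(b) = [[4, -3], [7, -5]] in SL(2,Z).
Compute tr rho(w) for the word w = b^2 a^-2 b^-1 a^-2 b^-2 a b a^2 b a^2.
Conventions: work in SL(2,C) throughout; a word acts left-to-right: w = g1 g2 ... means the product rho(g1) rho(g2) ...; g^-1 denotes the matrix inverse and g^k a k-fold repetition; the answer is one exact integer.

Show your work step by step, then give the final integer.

-4233773

rho(b) = [[4, -3], [7, -5]]
... * rho(b) = [[4, -3], [7, -5]]  ->  [[-5, 3], [-7, 4]]
... * rho(a^-1) = [[3, 2], [4, 3]]  ->  [[-3, -1], [-5, -2]]
... * rho(a^-1) = [[3, 2], [4, 3]]  ->  [[-13, -9], [-23, -16]]
... * rho(b^-1) = [[-5, 3], [-7, 4]]  ->  [[128, -75], [227, -133]]
... * rho(a^-1) = [[3, 2], [4, 3]]  ->  [[84, 31], [149, 55]]
... * rho(a^-1) = [[3, 2], [4, 3]]  ->  [[376, 261], [667, 463]]
... * rho(b^-1) = [[-5, 3], [-7, 4]]  ->  [[-3707, 2172], [-6576, 3853]]
... * rho(b^-1) = [[-5, 3], [-7, 4]]  ->  [[3331, -2433], [5909, -4316]]
... * rho(a) = [[3, -2], [-4, 3]]  ->  [[19725, -13961], [34991, -24766]]
... * rho(b) = [[4, -3], [7, -5]]  ->  [[-18827, 10630], [-33398, 18857]]
... * rho(a) = [[3, -2], [-4, 3]]  ->  [[-99001, 69544], [-175622, 123367]]
... * rho(a) = [[3, -2], [-4, 3]]  ->  [[-575179, 406634], [-1020334, 721345]]
... * rho(b) = [[4, -3], [7, -5]]  ->  [[545722, -307633], [968079, -545723]]
... * rho(a) = [[3, -2], [-4, 3]]  ->  [[2867698, -2014343], [5087129, -3573327]]
... * rho(a) = [[3, -2], [-4, 3]]  ->  [[16660466, -11778425], [29554695, -20894239]]
tr = 16660466 + -20894239 = -4233773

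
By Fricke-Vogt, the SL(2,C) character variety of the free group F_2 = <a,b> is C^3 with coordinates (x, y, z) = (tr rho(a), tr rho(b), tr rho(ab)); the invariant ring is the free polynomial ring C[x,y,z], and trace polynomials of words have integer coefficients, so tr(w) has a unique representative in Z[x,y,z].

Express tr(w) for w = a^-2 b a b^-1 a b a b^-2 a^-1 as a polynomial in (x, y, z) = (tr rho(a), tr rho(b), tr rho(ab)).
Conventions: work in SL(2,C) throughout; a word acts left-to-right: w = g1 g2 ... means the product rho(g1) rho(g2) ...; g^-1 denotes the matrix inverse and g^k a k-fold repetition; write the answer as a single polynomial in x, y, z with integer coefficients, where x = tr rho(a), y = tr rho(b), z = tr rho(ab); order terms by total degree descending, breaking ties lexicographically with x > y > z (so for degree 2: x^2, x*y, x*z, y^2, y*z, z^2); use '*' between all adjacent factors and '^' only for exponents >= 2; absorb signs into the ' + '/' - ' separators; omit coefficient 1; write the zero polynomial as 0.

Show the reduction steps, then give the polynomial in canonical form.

-x^4*y^3*z^2 + x^5*y^2*z + 2*x^3*y^4*z + 2*x^3*y^2*z^3 - x^4*y^3 - x^4*y*z^2 - x^2*y^5 - x^2*y^3*z^2 - x^2*y*z^4 - 7*x^3*y^2*z - 2*x*y^4*z - 2*x*y^2*z^3 + 2*x^4*y + 7*x^2*y^3 + 8*x^2*y*z^2 + y^5 + 2*y^3*z^2 + y*z^4 - x^3*z + 4*x*y^2*z - x*z^3 - 9*x^2*y - 5*y^3 - 5*y*z^2 + 4*x*z + 5*y

and trace(b^2 a) = trace(b)*trace(a b) - trace(a)  (reduce the b square) = y*z - x
and trace(b^2) = trace(b)*trace(b) - trace(1)  (reduce the b square) = y^2 - 2
trace(a b^2 a) = trace(a)*trace(b^2 a) - trace(b^2)  (reduce the a square) = x*y*z - x^2 - y^2 + 2
trace(a b a b) = trace(a b)*trace(a b) - trace(1)  (split on a) = z^2 - 2
trace(a b a) = trace(a)*trace(b a) - trace(b)  (reduce the a square) = x*z - y
trace(a b^2 a b) = trace(b)*trace(a b a b) - trace(a b a)  (reduce the b square) = y*z^2 - x*z - y
next, trace(b a b^-1 a b) = trace(a b^2 a)*trace(b) - trace(a b^2 a b)  (eliminate b^-1) = x*y^2*z - x^2*y - y^3 - y*z^2 + x*z + 3*y
trace(a b a b a) = trace(a)*trace(b a b a) - trace(b a b)  (reduce the a square) = x*z^2 - y*z - x
next, trace(a b a b a b) = trace(a b a b)*trace(a b) - trace(b a)  (split on a) = z^3 - 3*z
trace(b a b^-1 a b a) = trace(a b a b a)*trace(b) - trace(a b a b a b)  (eliminate b^-1) = x*y*z^2 - y^2*z - z^3 - x*y + 3*z
and trace(a^-1 b a b^-1 a b) = trace(b a b^-1 a b)*trace(a) - trace(b a b^-1 a b a)  (eliminate a^-1) = x^2*y^2*z - x^3*y - x*y^3 - 2*x*y*z^2 + x^2*z + y^2*z + z^3 + 4*x*y - 3*z
trace(b a b^2) = trace(b)*trace(a b^2) - trace(a b)  (reduce the b square) = y^2*z - x*y - z
trace(b a^2 b a b) = trace(a)*trace(b a b^2 a) - trace(b a b^2)  (reduce the a square) = x*y*z^2 - x^2*z - y^2*z + z
trace(b a^2 b a b a) = trace(a)*trace(b a b a b a) - trace(b a b a b)  (reduce the a square) = x*z^3 - y*z^2 - 2*x*z + y
trace(b a^2 b a b a^-1) = trace(b a^2 b a b)*trace(a) - trace(b a^2 b a b a)  (eliminate a^-1) = x^2*y*z^2 - x^3*z - x*y^2*z - x*z^3 + y*z^2 + 3*x*z - y
and trace(a b a b a^-2 b a) = trace(b a^2 b a b a^-1)*trace(a) - trace(b a^2 b a b)  (eliminate a^-1) = x^3*y*z^2 - x^4*z - x^2*y^2*z - x^2*z^3 + 4*x^2*z + y^2*z - x*y - z
and trace(b a b a b a b) = trace(b)*trace(a b a b a b) - trace(a b a b a)  (reduce the b square) = y*z^3 - x*z^2 - 2*y*z + x
trace(b a b a b a b a) = trace(b a b a)*trace(b a b a) - trace(1)  (split on b) = z^4 - 4*z^2 + 2
and trace(a^-1 b a b a b a b) = trace(b a b a b a b)*trace(a) - trace(b a b a b a b a)  (eliminate a^-1) = x*y*z^3 - x^2*z^2 - z^4 - 2*x*y*z + x^2 + 4*z^2 - 2
trace(a b a b a^-2 b a b) = trace(a^-1 b a b a b a b)*trace(a) - trace(a^-1 b a b a b a b a)  (eliminate a^-1) = x^2*y*z^3 - x^3*z^2 - x*z^4 - 2*x^2*y*z - y*z^3 + x^3 + 5*x*z^2 + 2*y*z - 3*x
next, trace(a^-2 b a b^-1 a b a b) = trace(a b a b a^-2 b a)*trace(b) - trace(a b a b a^-2 b a b)  (eliminate b^-1) = x^3*y^2*z^2 - x^4*y*z - x^2*y^3*z - 2*x^2*y*z^3 + x^3*z^2 + x*z^4 + 6*x^2*y*z + y^3*z + y*z^3 - x^3 - x*y^2 - 5*x*z^2 - 3*y*z + 3*x
trace(b^-1 a^-2 b a b^-1 a b a) = trace(a^-2 b a b^-1 a b a)*trace(b) - trace(a^-2 b a b^-1 a b a b)  (eliminate b^-1) = -x^3*y^2*z^2 + x^4*y*z + 2*x^2*y^3*z + 2*x^2*y*z^3 - x^3*y^2 - x^3*z^2 - x*y^4 - 2*x*y^2*z^2 - x*z^4 - 5*x^2*y*z + x^3 + 5*x*y^2 + 5*x*z^2 - 3*x
trace(b a b^-1 a b a b^-2 a^-2) = trace(b^-1 a^-2 b a b^-1 a b a)*trace(b) - trace(b^-1 a^-2 b a b^-1 a b a b)  (eliminate b^-1) = -x^3*y^3*z^2 + x^4*y^2*z + 2*x^2*y^4*z + 2*x^2*y^2*z^3 - x^3*y^3 - x^3*y*z^2 - x*y^5 - 2*x*y^3*z^2 - x*y*z^4 - 6*x^2*y^2*z + 2*x^3*y + 6*x*y^3 + 7*x*y*z^2 - x^2*z - y^2*z - z^3 - 7*x*y + 3*z
trace(a b a b^-1 a^-1 b a) = trace(a^-1 b a^2 b a)*trace(b) - trace(a^-1 b a^2 b a b)  (eliminate b^-1) = -x^2*y*z^2 + x^3*z + 2*x*y^2*z + x*z^3 - x^2*y - y^3 - y*z^2 - 3*x*z + 3*y
and trace(b a b a b a b^-1 a) = trace(a b a b a b a)*trace(b) - trace(a b a b a b a b)  (eliminate b^-1) = x*y*z^3 - y^2*z^2 - z^4 - 2*x*y*z + y^2 + 4*z^2 - 2
and trace(a b a b^-1 a^-1 b a b) = trace(b a b a b a b^-1)*trace(a) - trace(b a b a b a b^-1 a)  (eliminate a^-1) = -x*y*z^3 + x^2*z^2 + y^2*z^2 + z^4 + x*y*z - x^2 - y^2 - 4*z^2 + 2
trace(b^-1 a^-1 b a b^-1 a b a) = trace(a b a b^-1 a^-1 b a)*trace(b) - trace(a b a b^-1 a^-1 b a b)  (eliminate b^-1) = -x^2*y^2*z^2 + x^3*y*z + 2*x*y^3*z + 2*x*y*z^3 - x^2*y^2 - x^2*z^2 - y^4 - 2*y^2*z^2 - z^4 - 4*x*y*z + x^2 + 4*y^2 + 4*z^2 - 2
and trace(b a b^-1 a b a b^-2 a^-1) = trace(b^-1 a^-1 b a b^-1 a b a)*trace(b) - trace(b^-1 a^-1 b a b^-1 a b a b)  (eliminate b^-1) = -x^2*y^3*z^2 + x^3*y^2*z + 2*x*y^4*z + 2*x*y^2*z^3 - x^2*y^3 - x^2*y*z^2 - y^5 - 2*y^3*z^2 - y*z^4 - 5*x*y^2*z + 2*x^2*y + 5*y^3 + 5*y*z^2 - x*z - 5*y
and trace(a^-2 b a b^-1 a b a b^-2 a^-1) = trace(b a b^-1 a b a b^-2 a^-2)*trace(a) - trace(b a b^-1 a b a b^-2 a^-1)  (eliminate a^-1) = -x^4*y^3*z^2 + x^5*y^2*z + 2*x^3*y^4*z + 2*x^3*y^2*z^3 - x^4*y^3 - x^4*y*z^2 - x^2*y^5 - x^2*y^3*z^2 - x^2*y*z^4 - 7*x^3*y^2*z - 2*x*y^4*z - 2*x*y^2*z^3 + 2*x^4*y + 7*x^2*y^3 + 8*x^2*y*z^2 + y^5 + 2*y^3*z^2 + y*z^4 - x^3*z + 4*x*y^2*z - x*z^3 - 9*x^2*y - 5*y^3 - 5*y*z^2 + 4*x*z + 5*y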